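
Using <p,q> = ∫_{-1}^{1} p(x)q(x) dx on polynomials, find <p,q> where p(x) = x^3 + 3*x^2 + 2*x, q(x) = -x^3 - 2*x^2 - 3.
<p,q> = -332/35

Expand the product: p(x)·q(x) = -x^6 - 5*x^5 - 8*x^4 - 7*x^3 - 9*x^2 - 6*x.
∫_{-1}^{1} of each monomial x^k gives [2/(k+1) if k even, 0 if k odd]. Integrating term-by-term (or equivalently evaluating the antiderivative F(x) = -x^7/7 - 5*x^6/6 - 8*x^5/5 - 7*x^4/4 - 3*x^3 - 3*x^2 at the endpoints):
  F(1) − F(−1) = -4337/420 − (-353/420) = -332/35.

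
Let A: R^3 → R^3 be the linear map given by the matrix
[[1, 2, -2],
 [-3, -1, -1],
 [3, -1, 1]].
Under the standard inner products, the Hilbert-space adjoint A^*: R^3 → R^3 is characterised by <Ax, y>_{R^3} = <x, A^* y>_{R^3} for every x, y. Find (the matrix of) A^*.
A^* = A^T =
[[1, -3, 3],
 [2, -1, -1],
 [-2, -1, 1]]

For real matrices with standard dot products, the defining identity <Ax, y> = <x, A^* y> gives (Ax)^T y = x^T (A^*) y, i.e. x^T A^T y = x^T (A^*) y. Since this holds for all x, y, we must have A^* = A^T. Therefore
A^* =
[[1, -3, 3],
 [2, -1, -1],
 [-2, -1, 1]].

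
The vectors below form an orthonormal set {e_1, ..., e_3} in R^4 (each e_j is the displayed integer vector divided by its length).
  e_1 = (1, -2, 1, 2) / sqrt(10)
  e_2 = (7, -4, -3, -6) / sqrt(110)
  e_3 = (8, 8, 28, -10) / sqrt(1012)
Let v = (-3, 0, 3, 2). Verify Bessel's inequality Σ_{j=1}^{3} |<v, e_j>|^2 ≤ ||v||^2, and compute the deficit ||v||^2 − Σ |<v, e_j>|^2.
Σ |<v, e_j>|^2 = 442/23; ||v||^2 = 22; deficit = 64/23

Write each e_j = u_j / sqrt(<u_j, u_j>) where u_j is the displayed integer vector. Then <v, e_j> = <v, u_j> / sqrt(<u_j, u_j>), so |<v, e_j>|^2 = <v, u_j>^2 / <u_j, u_j>.
Coefficients: <v, e_1> = 4/sqrt(10), <v, e_2> = -42/sqrt(110), <v, e_3> = 40/sqrt(1012).
Square and sum: Σ |<v, e_j>|^2 = 442/23.
Compute ||v||^2 = v·v = 22.
Deficit = 22 − 442/23 = 64/23 ≥ 0, confirming Bessel's inequality. (The deficit equals ||v − Σ <v,e_j> e_j||^2, the squared distance from v to span{e_j}.)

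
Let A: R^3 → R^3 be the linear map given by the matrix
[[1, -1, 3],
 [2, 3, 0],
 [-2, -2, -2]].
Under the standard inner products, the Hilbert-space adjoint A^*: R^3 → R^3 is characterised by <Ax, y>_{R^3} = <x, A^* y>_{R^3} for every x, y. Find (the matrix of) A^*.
A^* = A^T =
[[1, 2, -2],
 [-1, 3, -2],
 [3, 0, -2]]

For real matrices with standard dot products, the defining identity <Ax, y> = <x, A^* y> gives (Ax)^T y = x^T (A^*) y, i.e. x^T A^T y = x^T (A^*) y. Since this holds for all x, y, we must have A^* = A^T. Therefore
A^* =
[[1, 2, -2],
 [-1, 3, -2],
 [3, 0, -2]].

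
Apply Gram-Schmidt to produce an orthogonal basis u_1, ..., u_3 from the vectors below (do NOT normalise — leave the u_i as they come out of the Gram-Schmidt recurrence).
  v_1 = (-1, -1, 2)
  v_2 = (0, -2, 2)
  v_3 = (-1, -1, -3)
Orthogonal basis:
  u_1 = (-1, -1, 2)
  u_2 = (1, -1, 0)
  u_3 = (-5/3, -5/3, -5/3)

Apply the Gram-Schmidt recurrence
  u_1 = v_1
  u_i = v_i − Σ_{j<i} ((v_i · u_j) / (u_j · u_j)) · u_j.

Step by step this gives:
  u_1 = (-1, -1, 2)
  u_2 = (1, -1, 0)
  u_3 = (-5/3, -5/3, -5/3)

Orthogonality check:
  u_2 · u_1 = 0 (should be 0)
  u_3 · u_1 = 0 (should be 0)
  u_3 · u_2 = 0 (should be 0)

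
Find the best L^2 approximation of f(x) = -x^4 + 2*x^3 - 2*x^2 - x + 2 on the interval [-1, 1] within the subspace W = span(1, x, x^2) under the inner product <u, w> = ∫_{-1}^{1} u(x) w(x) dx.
g(x) = -20*x^2/7 + x/5 + 73/35

The best approximation g ∈ W is the orthogonal projection of f onto W. Writing g = a_0 + a_1 x + a_2 x^2, the coefficients solve the normal equations G · a = b where
  G_{ij} = <φ_i, φ_j> and b_i = <f, φ_i>, with φ_0 = 1, φ_1 = x, φ_2 = x^2.
G =
  [2, 0, 2/3]
  [0, 2/3, 0]
  [2/3, 0, 2/5],
b = (34/15, 2/15, 26/105).
Solving gives a_0 = 73/35, a_1 = 1/5, a_2 = -20/7, so
  g(x) = -20*x^2/7 + x/5 + 73/35.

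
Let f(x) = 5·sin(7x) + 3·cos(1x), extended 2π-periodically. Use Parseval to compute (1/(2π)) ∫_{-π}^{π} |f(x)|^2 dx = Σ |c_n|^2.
Σ |c_n|^2 = 17

Expand |f|^2 and use orthogonality of {sin(nx), cos(mx)} on [-π, π]:
  ∫_{-π}^{π} sin(nx)^2 dx = π, ∫ cos(mx)^2 dx = π, and cross terms integrate to 0.
So ∫_{-π}^{π} f(x)^2 dx = 5^2 · π + 3^2 · π = (25 + 9)π.
Divide by 2π: (25 + 9)/2 = 17.
By Parseval, this equals Σ |c_n|^2.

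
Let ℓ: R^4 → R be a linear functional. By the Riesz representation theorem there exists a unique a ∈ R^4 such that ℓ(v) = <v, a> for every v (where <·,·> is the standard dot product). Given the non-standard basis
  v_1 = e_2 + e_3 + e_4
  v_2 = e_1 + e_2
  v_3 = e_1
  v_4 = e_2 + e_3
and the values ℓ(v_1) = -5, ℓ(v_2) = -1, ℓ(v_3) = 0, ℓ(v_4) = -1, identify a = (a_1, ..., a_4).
a = (0, -1, 0, -4)

Write a = (a_1, ..., a_4) in the standard basis. For each basis vector v_i, ℓ(v_i) = <v_i, a> is a linear equation in the a_j's. Collect the n equations into a matrix system V a = ℓ, where row i of V is v_i (expressed in the standard basis). Since V is invertible (lower-triangular with 1s on the diagonal, up to permutation), solve by back-substitution:
  V =
[[0, 1, 1, 1],
 [1, 1, 0, 0],
 [1, 0, 0, 0],
 [0, 1, 1, 0]]
  V a = (-5, -1, 0, -1)
Solving gives a = (0, -1, 0, -4).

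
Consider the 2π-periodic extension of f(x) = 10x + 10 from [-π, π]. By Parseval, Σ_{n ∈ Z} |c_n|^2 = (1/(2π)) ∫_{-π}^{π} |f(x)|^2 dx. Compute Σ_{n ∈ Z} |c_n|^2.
Σ |c_n|^2 = 100π^2/3 + 100

Expand and integrate term by term over [-π, π]:
  ∫ (10x)^2 dx = 100·(2π^3/3); ∫ 2·10·(10)·x dx = 0 (odd integrand); ∫ 10^2 dx = 100·2π.
So (1/(2π)) ∫_{-π}^{π} (10x + 10)^2 dx = 100π^2/3 + 100 = 100π^2/3 + 100.
Parseval ⇒ Σ |c_n|^2 = 100π^2/3 + 100.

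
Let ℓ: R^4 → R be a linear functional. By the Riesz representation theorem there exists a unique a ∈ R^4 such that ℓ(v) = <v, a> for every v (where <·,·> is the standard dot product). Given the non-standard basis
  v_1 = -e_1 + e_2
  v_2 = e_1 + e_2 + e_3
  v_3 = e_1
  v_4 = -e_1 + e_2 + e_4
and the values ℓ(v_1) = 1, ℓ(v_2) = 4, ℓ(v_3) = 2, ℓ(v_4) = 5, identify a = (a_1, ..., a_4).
a = (2, 3, -1, 4)

Write a = (a_1, ..., a_4) in the standard basis. For each basis vector v_i, ℓ(v_i) = <v_i, a> is a linear equation in the a_j's. Collect the n equations into a matrix system V a = ℓ, where row i of V is v_i (expressed in the standard basis). Since V is invertible (lower-triangular with 1s on the diagonal, up to permutation), solve by back-substitution:
  V =
[[-1, 1, 0, 0],
 [1, 1, 1, 0],
 [1, 0, 0, 0],
 [-1, 1, 0, 1]]
  V a = (1, 4, 2, 5)
Solving gives a = (2, 3, -1, 4).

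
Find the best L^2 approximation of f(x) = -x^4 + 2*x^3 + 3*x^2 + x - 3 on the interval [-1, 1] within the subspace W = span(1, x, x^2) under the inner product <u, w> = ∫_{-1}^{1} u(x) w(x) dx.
g(x) = 15*x^2/7 + 11*x/5 - 102/35

The best approximation g ∈ W is the orthogonal projection of f onto W. Writing g = a_0 + a_1 x + a_2 x^2, the coefficients solve the normal equations G · a = b where
  G_{ij} = <φ_i, φ_j> and b_i = <f, φ_i>, with φ_0 = 1, φ_1 = x, φ_2 = x^2.
G =
  [2, 0, 2/3]
  [0, 2/3, 0]
  [2/3, 0, 2/5],
b = (-22/5, 22/15, -38/35).
Solving gives a_0 = -102/35, a_1 = 11/5, a_2 = 15/7, so
  g(x) = 15*x^2/7 + 11*x/5 - 102/35.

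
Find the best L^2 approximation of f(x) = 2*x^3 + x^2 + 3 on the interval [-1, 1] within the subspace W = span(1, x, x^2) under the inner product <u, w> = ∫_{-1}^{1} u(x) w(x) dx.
g(x) = x^2 + 6*x/5 + 3

The best approximation g ∈ W is the orthogonal projection of f onto W. Writing g = a_0 + a_1 x + a_2 x^2, the coefficients solve the normal equations G · a = b where
  G_{ij} = <φ_i, φ_j> and b_i = <f, φ_i>, with φ_0 = 1, φ_1 = x, φ_2 = x^2.
G =
  [2, 0, 2/3]
  [0, 2/3, 0]
  [2/3, 0, 2/5],
b = (20/3, 4/5, 12/5).
Solving gives a_0 = 3, a_1 = 6/5, a_2 = 1, so
  g(x) = x^2 + 6*x/5 + 3.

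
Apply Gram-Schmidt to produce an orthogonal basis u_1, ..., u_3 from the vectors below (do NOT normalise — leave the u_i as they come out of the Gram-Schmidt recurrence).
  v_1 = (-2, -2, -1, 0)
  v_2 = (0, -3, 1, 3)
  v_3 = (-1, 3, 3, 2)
Orthogonal basis:
  u_1 = (-2, -2, -1, 0)
  u_2 = (10/9, -17/9, 14/9, 3)
  u_3 = (-206/73, 277/146, 135/73, 187/146)

Apply the Gram-Schmidt recurrence
  u_1 = v_1
  u_i = v_i − Σ_{j<i} ((v_i · u_j) / (u_j · u_j)) · u_j.

Step by step this gives:
  u_1 = (-2, -2, -1, 0)
  u_2 = (10/9, -17/9, 14/9, 3)
  u_3 = (-206/73, 277/146, 135/73, 187/146)

Orthogonality check:
  u_2 · u_1 = 0 (should be 0)
  u_3 · u_1 = 0 (should be 0)
  u_3 · u_2 = 0 (should be 0)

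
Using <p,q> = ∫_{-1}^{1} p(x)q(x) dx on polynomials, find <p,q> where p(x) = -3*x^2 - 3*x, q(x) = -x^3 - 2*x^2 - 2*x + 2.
<p,q> = 18/5

Expand the product: p(x)·q(x) = 3*x^5 + 9*x^4 + 12*x^3 - 6*x.
∫_{-1}^{1} of each monomial x^k gives [2/(k+1) if k even, 0 if k odd]. Integrating term-by-term (or equivalently evaluating the antiderivative F(x) = x^6/2 + 9*x^5/5 + 3*x^4 - 3*x^2 at the endpoints):
  F(1) − F(−1) = 23/10 − (-13/10) = 18/5.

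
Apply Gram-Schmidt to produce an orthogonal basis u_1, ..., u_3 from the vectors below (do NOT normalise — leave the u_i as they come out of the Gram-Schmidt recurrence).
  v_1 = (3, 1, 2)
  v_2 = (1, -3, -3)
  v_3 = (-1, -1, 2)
Orthogonal basis:
  u_1 = (3, 1, 2)
  u_2 = (16/7, -18/7, -15/7)
  u_3 = (-51/115, -187/115, 34/23)

Apply the Gram-Schmidt recurrence
  u_1 = v_1
  u_i = v_i − Σ_{j<i} ((v_i · u_j) / (u_j · u_j)) · u_j.

Step by step this gives:
  u_1 = (3, 1, 2)
  u_2 = (16/7, -18/7, -15/7)
  u_3 = (-51/115, -187/115, 34/23)

Orthogonality check:
  u_2 · u_1 = 0 (should be 0)
  u_3 · u_1 = 0 (should be 0)
  u_3 · u_2 = 0 (should be 0)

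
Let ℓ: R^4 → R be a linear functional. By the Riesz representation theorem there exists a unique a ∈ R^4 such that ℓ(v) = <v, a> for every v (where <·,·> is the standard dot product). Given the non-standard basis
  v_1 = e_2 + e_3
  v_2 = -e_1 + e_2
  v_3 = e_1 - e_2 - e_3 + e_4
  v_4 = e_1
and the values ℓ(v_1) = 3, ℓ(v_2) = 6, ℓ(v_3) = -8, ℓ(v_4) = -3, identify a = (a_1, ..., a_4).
a = (-3, 3, 0, -2)

Write a = (a_1, ..., a_4) in the standard basis. For each basis vector v_i, ℓ(v_i) = <v_i, a> is a linear equation in the a_j's. Collect the n equations into a matrix system V a = ℓ, where row i of V is v_i (expressed in the standard basis). Since V is invertible (lower-triangular with 1s on the diagonal, up to permutation), solve by back-substitution:
  V =
[[0, 1, 1, 0],
 [-1, 1, 0, 0],
 [1, -1, -1, 1],
 [1, 0, 0, 0]]
  V a = (3, 6, -8, -3)
Solving gives a = (-3, 3, 0, -2).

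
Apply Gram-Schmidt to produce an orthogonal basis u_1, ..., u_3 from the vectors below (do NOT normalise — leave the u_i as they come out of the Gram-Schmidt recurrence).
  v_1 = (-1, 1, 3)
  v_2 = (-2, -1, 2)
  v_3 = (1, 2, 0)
Orthogonal basis:
  u_1 = (-1, 1, 3)
  u_2 = (-15/11, -18/11, 1/11)
  u_3 = (-3/10, 6/25, -9/50)

Apply the Gram-Schmidt recurrence
  u_1 = v_1
  u_i = v_i − Σ_{j<i} ((v_i · u_j) / (u_j · u_j)) · u_j.

Step by step this gives:
  u_1 = (-1, 1, 3)
  u_2 = (-15/11, -18/11, 1/11)
  u_3 = (-3/10, 6/25, -9/50)

Orthogonality check:
  u_2 · u_1 = 0 (should be 0)
  u_3 · u_1 = 0 (should be 0)
  u_3 · u_2 = 0 (should be 0)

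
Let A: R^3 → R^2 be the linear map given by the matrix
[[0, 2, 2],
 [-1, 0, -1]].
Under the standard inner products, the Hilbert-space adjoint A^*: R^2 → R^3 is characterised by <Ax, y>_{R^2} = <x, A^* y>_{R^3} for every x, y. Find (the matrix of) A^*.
A^* = A^T =
[[0, -1],
 [2, 0],
 [2, -1]]

For real matrices with standard dot products, the defining identity <Ax, y> = <x, A^* y> gives (Ax)^T y = x^T (A^*) y, i.e. x^T A^T y = x^T (A^*) y. Since this holds for all x, y, we must have A^* = A^T. Therefore
A^* =
[[0, -1],
 [2, 0],
 [2, -1]].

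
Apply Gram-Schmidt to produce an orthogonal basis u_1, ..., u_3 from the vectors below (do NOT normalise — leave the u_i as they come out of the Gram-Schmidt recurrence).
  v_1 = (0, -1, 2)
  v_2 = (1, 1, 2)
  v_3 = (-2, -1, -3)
Orthogonal basis:
  u_1 = (0, -1, 2)
  u_2 = (1, 8/5, 4/5)
  u_3 = (-4/7, 2/7, 1/7)

Apply the Gram-Schmidt recurrence
  u_1 = v_1
  u_i = v_i − Σ_{j<i} ((v_i · u_j) / (u_j · u_j)) · u_j.

Step by step this gives:
  u_1 = (0, -1, 2)
  u_2 = (1, 8/5, 4/5)
  u_3 = (-4/7, 2/7, 1/7)

Orthogonality check:
  u_2 · u_1 = 0 (should be 0)
  u_3 · u_1 = 0 (should be 0)
  u_3 · u_2 = 0 (should be 0)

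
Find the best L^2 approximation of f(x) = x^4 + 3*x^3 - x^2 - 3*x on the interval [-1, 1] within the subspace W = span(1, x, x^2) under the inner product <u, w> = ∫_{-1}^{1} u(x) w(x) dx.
g(x) = -x^2/7 - 6*x/5 - 3/35

The best approximation g ∈ W is the orthogonal projection of f onto W. Writing g = a_0 + a_1 x + a_2 x^2, the coefficients solve the normal equations G · a = b where
  G_{ij} = <φ_i, φ_j> and b_i = <f, φ_i>, with φ_0 = 1, φ_1 = x, φ_2 = x^2.
G =
  [2, 0, 2/3]
  [0, 2/3, 0]
  [2/3, 0, 2/5],
b = (-4/15, -4/5, -4/35).
Solving gives a_0 = -3/35, a_1 = -6/5, a_2 = -1/7, so
  g(x) = -x^2/7 - 6*x/5 - 3/35.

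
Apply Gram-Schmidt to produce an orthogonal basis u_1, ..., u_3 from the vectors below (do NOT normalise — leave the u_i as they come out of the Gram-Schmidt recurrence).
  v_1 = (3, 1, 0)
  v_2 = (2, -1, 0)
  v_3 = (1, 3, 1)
Orthogonal basis:
  u_1 = (3, 1, 0)
  u_2 = (1/2, -3/2, 0)
  u_3 = (0, 0, 1)

Apply the Gram-Schmidt recurrence
  u_1 = v_1
  u_i = v_i − Σ_{j<i} ((v_i · u_j) / (u_j · u_j)) · u_j.

Step by step this gives:
  u_1 = (3, 1, 0)
  u_2 = (1/2, -3/2, 0)
  u_3 = (0, 0, 1)

Orthogonality check:
  u_2 · u_1 = 0 (should be 0)
  u_3 · u_1 = 0 (should be 0)
  u_3 · u_2 = 0 (should be 0)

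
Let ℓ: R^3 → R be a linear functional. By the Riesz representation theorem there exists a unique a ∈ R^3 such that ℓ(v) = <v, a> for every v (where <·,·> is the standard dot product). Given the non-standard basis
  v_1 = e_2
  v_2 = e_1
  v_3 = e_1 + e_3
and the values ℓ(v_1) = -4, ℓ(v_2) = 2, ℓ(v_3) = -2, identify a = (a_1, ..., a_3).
a = (2, -4, -4)

Write a = (a_1, ..., a_3) in the standard basis. For each basis vector v_i, ℓ(v_i) = <v_i, a> is a linear equation in the a_j's. Collect the n equations into a matrix system V a = ℓ, where row i of V is v_i (expressed in the standard basis). Since V is invertible (lower-triangular with 1s on the diagonal, up to permutation), solve by back-substitution:
  V =
[[0, 1, 0],
 [1, 0, 0],
 [1, 0, 1]]
  V a = (-4, 2, -2)
Solving gives a = (2, -4, -4).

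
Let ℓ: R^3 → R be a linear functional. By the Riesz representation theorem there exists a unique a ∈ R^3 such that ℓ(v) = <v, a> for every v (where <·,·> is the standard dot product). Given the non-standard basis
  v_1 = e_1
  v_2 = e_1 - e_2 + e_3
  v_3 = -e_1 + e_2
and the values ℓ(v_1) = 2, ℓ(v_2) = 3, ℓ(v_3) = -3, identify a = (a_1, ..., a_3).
a = (2, -1, 0)

Write a = (a_1, ..., a_3) in the standard basis. For each basis vector v_i, ℓ(v_i) = <v_i, a> is a linear equation in the a_j's. Collect the n equations into a matrix system V a = ℓ, where row i of V is v_i (expressed in the standard basis). Since V is invertible (lower-triangular with 1s on the diagonal, up to permutation), solve by back-substitution:
  V =
[[1, 0, 0],
 [1, -1, 1],
 [-1, 1, 0]]
  V a = (2, 3, -3)
Solving gives a = (2, -1, 0).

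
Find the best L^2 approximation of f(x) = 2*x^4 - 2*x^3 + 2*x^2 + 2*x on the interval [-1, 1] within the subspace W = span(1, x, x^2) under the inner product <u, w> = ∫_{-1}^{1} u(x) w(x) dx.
g(x) = 26*x^2/7 + 4*x/5 - 6/35

The best approximation g ∈ W is the orthogonal projection of f onto W. Writing g = a_0 + a_1 x + a_2 x^2, the coefficients solve the normal equations G · a = b where
  G_{ij} = <φ_i, φ_j> and b_i = <f, φ_i>, with φ_0 = 1, φ_1 = x, φ_2 = x^2.
G =
  [2, 0, 2/3]
  [0, 2/3, 0]
  [2/3, 0, 2/5],
b = (32/15, 8/15, 48/35).
Solving gives a_0 = -6/35, a_1 = 4/5, a_2 = 26/7, so
  g(x) = 26*x^2/7 + 4*x/5 - 6/35.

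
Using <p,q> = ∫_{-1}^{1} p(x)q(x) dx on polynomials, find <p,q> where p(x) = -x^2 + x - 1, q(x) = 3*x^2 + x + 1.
<p,q> = -26/5

Expand the product: p(x)·q(x) = -3*x^4 + 2*x^3 - 3*x^2 - 1.
∫_{-1}^{1} of each monomial x^k gives [2/(k+1) if k even, 0 if k odd]. Integrating term-by-term (or equivalently evaluating the antiderivative F(x) = -3*x^5/5 + x^4/2 - x^3 - x at the endpoints):
  F(1) − F(−1) = -21/10 − (31/10) = -26/5.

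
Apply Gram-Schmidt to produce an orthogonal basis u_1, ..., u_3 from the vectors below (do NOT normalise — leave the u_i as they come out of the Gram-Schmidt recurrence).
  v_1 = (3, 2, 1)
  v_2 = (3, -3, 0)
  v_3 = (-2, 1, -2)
Orthogonal basis:
  u_1 = (3, 2, 1)
  u_2 = (33/14, -24/7, -3/14)
  u_3 = (1/3, 1/3, -5/3)

Apply the Gram-Schmidt recurrence
  u_1 = v_1
  u_i = v_i − Σ_{j<i} ((v_i · u_j) / (u_j · u_j)) · u_j.

Step by step this gives:
  u_1 = (3, 2, 1)
  u_2 = (33/14, -24/7, -3/14)
  u_3 = (1/3, 1/3, -5/3)

Orthogonality check:
  u_2 · u_1 = 0 (should be 0)
  u_3 · u_1 = 0 (should be 0)
  u_3 · u_2 = 0 (should be 0)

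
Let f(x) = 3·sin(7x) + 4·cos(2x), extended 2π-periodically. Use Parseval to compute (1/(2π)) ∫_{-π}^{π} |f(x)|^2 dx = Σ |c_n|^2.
Σ |c_n|^2 = 25/2

Expand |f|^2 and use orthogonality of {sin(nx), cos(mx)} on [-π, π]:
  ∫_{-π}^{π} sin(nx)^2 dx = π, ∫ cos(mx)^2 dx = π, and cross terms integrate to 0.
So ∫_{-π}^{π} f(x)^2 dx = 3^2 · π + 4^2 · π = (9 + 16)π.
Divide by 2π: (9 + 16)/2 = 25/2.
By Parseval, this equals Σ |c_n|^2.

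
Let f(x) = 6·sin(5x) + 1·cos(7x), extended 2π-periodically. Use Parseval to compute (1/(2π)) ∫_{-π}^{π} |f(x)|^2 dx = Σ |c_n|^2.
Σ |c_n|^2 = 37/2

Expand |f|^2 and use orthogonality of {sin(nx), cos(mx)} on [-π, π]:
  ∫_{-π}^{π} sin(nx)^2 dx = π, ∫ cos(mx)^2 dx = π, and cross terms integrate to 0.
So ∫_{-π}^{π} f(x)^2 dx = 6^2 · π + 1^2 · π = (36 + 1)π.
Divide by 2π: (36 + 1)/2 = 37/2.
By Parseval, this equals Σ |c_n|^2.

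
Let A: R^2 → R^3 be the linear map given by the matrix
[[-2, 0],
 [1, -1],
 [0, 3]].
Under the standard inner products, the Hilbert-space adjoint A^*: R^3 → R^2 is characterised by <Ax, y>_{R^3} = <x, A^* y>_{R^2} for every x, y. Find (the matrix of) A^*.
A^* = A^T =
[[-2, 1, 0],
 [0, -1, 3]]

For real matrices with standard dot products, the defining identity <Ax, y> = <x, A^* y> gives (Ax)^T y = x^T (A^*) y, i.e. x^T A^T y = x^T (A^*) y. Since this holds for all x, y, we must have A^* = A^T. Therefore
A^* =
[[-2, 1, 0],
 [0, -1, 3]].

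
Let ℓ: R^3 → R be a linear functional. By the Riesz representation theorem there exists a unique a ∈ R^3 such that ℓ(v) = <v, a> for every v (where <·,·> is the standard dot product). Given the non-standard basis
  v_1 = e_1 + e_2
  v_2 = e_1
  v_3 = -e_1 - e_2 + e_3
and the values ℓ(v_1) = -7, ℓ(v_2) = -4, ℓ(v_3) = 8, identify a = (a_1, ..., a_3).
a = (-4, -3, 1)

Write a = (a_1, ..., a_3) in the standard basis. For each basis vector v_i, ℓ(v_i) = <v_i, a> is a linear equation in the a_j's. Collect the n equations into a matrix system V a = ℓ, where row i of V is v_i (expressed in the standard basis). Since V is invertible (lower-triangular with 1s on the diagonal, up to permutation), solve by back-substitution:
  V =
[[1, 1, 0],
 [1, 0, 0],
 [-1, -1, 1]]
  V a = (-7, -4, 8)
Solving gives a = (-4, -3, 1).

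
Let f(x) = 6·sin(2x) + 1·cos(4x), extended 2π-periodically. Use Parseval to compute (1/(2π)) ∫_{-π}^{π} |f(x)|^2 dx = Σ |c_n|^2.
Σ |c_n|^2 = 37/2

Expand |f|^2 and use orthogonality of {sin(nx), cos(mx)} on [-π, π]:
  ∫_{-π}^{π} sin(nx)^2 dx = π, ∫ cos(mx)^2 dx = π, and cross terms integrate to 0.
So ∫_{-π}^{π} f(x)^2 dx = 6^2 · π + 1^2 · π = (36 + 1)π.
Divide by 2π: (36 + 1)/2 = 37/2.
By Parseval, this equals Σ |c_n|^2.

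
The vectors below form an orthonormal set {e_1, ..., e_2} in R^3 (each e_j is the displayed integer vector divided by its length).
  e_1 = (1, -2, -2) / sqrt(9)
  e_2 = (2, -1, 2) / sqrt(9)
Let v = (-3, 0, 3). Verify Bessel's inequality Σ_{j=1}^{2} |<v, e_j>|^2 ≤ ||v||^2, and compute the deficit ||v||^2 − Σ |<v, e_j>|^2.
Σ |<v, e_j>|^2 = 9; ||v||^2 = 18; deficit = 9

Write each e_j = u_j / sqrt(<u_j, u_j>) where u_j is the displayed integer vector. Then <v, e_j> = <v, u_j> / sqrt(<u_j, u_j>), so |<v, e_j>|^2 = <v, u_j>^2 / <u_j, u_j>.
Coefficients: <v, e_1> = -9/sqrt(9), <v, e_2> = 0/sqrt(9).
Square and sum: Σ |<v, e_j>|^2 = 9.
Compute ||v||^2 = v·v = 18.
Deficit = 18 − 9 = 9 ≥ 0, confirming Bessel's inequality. (The deficit equals ||v − Σ <v,e_j> e_j||^2, the squared distance from v to span{e_j}.)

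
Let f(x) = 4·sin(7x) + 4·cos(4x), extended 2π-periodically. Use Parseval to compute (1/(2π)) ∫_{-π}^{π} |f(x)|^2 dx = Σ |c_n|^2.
Σ |c_n|^2 = 16

Expand |f|^2 and use orthogonality of {sin(nx), cos(mx)} on [-π, π]:
  ∫_{-π}^{π} sin(nx)^2 dx = π, ∫ cos(mx)^2 dx = π, and cross terms integrate to 0.
So ∫_{-π}^{π} f(x)^2 dx = 4^2 · π + 4^2 · π = (16 + 16)π.
Divide by 2π: (16 + 16)/2 = 16.
By Parseval, this equals Σ |c_n|^2.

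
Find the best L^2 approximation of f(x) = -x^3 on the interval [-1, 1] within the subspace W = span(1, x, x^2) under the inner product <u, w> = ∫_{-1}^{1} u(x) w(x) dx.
g(x) = -3*x/5

The best approximation g ∈ W is the orthogonal projection of f onto W. Writing g = a_0 + a_1 x + a_2 x^2, the coefficients solve the normal equations G · a = b where
  G_{ij} = <φ_i, φ_j> and b_i = <f, φ_i>, with φ_0 = 1, φ_1 = x, φ_2 = x^2.
G =
  [2, 0, 2/3]
  [0, 2/3, 0]
  [2/3, 0, 2/5],
b = (0, -2/5, 0).
Solving gives a_0 = 0, a_1 = -3/5, a_2 = 0, so
  g(x) = -3*x/5.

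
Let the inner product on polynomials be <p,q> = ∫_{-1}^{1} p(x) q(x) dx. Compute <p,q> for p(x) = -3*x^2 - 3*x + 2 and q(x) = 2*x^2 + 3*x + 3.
<p,q> = 4/15

Expand the product: p(x)·q(x) = -6*x^4 - 15*x^3 - 14*x^2 - 3*x + 6.
∫_{-1}^{1} of each monomial x^k gives [2/(k+1) if k even, 0 if k odd]. Integrating term-by-term (or equivalently evaluating the antiderivative F(x) = -6*x^5/5 - 15*x^4/4 - 14*x^3/3 - 3*x^2/2 + 6*x at the endpoints):
  F(1) − F(−1) = -307/60 − (-323/60) = 4/15.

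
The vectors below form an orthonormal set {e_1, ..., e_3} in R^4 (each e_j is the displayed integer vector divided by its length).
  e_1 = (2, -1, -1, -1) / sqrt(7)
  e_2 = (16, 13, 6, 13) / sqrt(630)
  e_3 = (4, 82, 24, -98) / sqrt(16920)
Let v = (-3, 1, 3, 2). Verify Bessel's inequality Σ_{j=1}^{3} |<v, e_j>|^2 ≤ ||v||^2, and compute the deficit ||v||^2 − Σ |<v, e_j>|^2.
Σ |<v, e_j>|^2 = 981/47; ||v||^2 = 23; deficit = 100/47

Write each e_j = u_j / sqrt(<u_j, u_j>) where u_j is the displayed integer vector. Then <v, e_j> = <v, u_j> / sqrt(<u_j, u_j>), so |<v, e_j>|^2 = <v, u_j>^2 / <u_j, u_j>.
Coefficients: <v, e_1> = -12/sqrt(7), <v, e_2> = 9/sqrt(630), <v, e_3> = -54/sqrt(16920).
Square and sum: Σ |<v, e_j>|^2 = 981/47.
Compute ||v||^2 = v·v = 23.
Deficit = 23 − 981/47 = 100/47 ≥ 0, confirming Bessel's inequality. (The deficit equals ||v − Σ <v,e_j> e_j||^2, the squared distance from v to span{e_j}.)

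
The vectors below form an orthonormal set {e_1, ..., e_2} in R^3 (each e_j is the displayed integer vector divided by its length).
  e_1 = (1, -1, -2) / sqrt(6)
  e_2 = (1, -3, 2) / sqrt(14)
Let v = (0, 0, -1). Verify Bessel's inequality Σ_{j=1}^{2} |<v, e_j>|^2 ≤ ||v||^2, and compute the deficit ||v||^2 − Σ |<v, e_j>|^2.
Σ |<v, e_j>|^2 = 20/21; ||v||^2 = 1; deficit = 1/21

Write each e_j = u_j / sqrt(<u_j, u_j>) where u_j is the displayed integer vector. Then <v, e_j> = <v, u_j> / sqrt(<u_j, u_j>), so |<v, e_j>|^2 = <v, u_j>^2 / <u_j, u_j>.
Coefficients: <v, e_1> = 2/sqrt(6), <v, e_2> = -2/sqrt(14).
Square and sum: Σ |<v, e_j>|^2 = 20/21.
Compute ||v||^2 = v·v = 1.
Deficit = 1 − 20/21 = 1/21 ≥ 0, confirming Bessel's inequality. (The deficit equals ||v − Σ <v,e_j> e_j||^2, the squared distance from v to span{e_j}.)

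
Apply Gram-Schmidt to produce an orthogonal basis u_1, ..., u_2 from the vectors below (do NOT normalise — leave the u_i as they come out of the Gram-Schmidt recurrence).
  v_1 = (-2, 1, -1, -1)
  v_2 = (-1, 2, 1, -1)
Orthogonal basis:
  u_1 = (-2, 1, -1, -1)
  u_2 = (1/7, 10/7, 11/7, -3/7)

Apply the Gram-Schmidt recurrence
  u_1 = v_1
  u_i = v_i − Σ_{j<i} ((v_i · u_j) / (u_j · u_j)) · u_j.

Step by step this gives:
  u_1 = (-2, 1, -1, -1)
  u_2 = (1/7, 10/7, 11/7, -3/7)

Orthogonality check:
  u_2 · u_1 = 0 (should be 0)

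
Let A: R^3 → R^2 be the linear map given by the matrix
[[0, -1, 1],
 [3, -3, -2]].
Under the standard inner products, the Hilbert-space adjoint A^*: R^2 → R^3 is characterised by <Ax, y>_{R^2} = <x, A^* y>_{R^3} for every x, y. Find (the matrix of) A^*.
A^* = A^T =
[[0, 3],
 [-1, -3],
 [1, -2]]

For real matrices with standard dot products, the defining identity <Ax, y> = <x, A^* y> gives (Ax)^T y = x^T (A^*) y, i.e. x^T A^T y = x^T (A^*) y. Since this holds for all x, y, we must have A^* = A^T. Therefore
A^* =
[[0, 3],
 [-1, -3],
 [1, -2]].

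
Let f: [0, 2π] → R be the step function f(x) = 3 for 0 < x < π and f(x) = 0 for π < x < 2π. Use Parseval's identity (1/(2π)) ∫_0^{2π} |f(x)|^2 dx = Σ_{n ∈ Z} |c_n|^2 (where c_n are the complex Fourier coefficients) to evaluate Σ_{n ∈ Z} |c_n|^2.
Σ |c_n|^2 = 9/2

Parseval equates the L^2 energy of f (normalised by 1/(2π)) with the ℓ^2 sum of its Fourier coefficients: (1/(2π)) ∫_0^{2π} |f|^2 = Σ |c_n|^2.
Compute the left side: (1/(2π)) [∫_0^π 3^2 dx + ∫_π^{2π} 0^2 dx] = (1/(2π)) · (9π + 0π) = (9 + 0)/2 = 9/2.
So Σ_{n ∈ Z} |c_n|^2 = 9/2.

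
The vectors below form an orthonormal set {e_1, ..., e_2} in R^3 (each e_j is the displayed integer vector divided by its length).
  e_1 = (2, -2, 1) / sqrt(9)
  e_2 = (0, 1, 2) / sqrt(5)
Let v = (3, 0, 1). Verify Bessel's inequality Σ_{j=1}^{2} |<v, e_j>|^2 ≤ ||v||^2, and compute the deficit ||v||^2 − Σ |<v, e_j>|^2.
Σ |<v, e_j>|^2 = 281/45; ||v||^2 = 10; deficit = 169/45

Write each e_j = u_j / sqrt(<u_j, u_j>) where u_j is the displayed integer vector. Then <v, e_j> = <v, u_j> / sqrt(<u_j, u_j>), so |<v, e_j>|^2 = <v, u_j>^2 / <u_j, u_j>.
Coefficients: <v, e_1> = 7/sqrt(9), <v, e_2> = 2/sqrt(5).
Square and sum: Σ |<v, e_j>|^2 = 281/45.
Compute ||v||^2 = v·v = 10.
Deficit = 10 − 281/45 = 169/45 ≥ 0, confirming Bessel's inequality. (The deficit equals ||v − Σ <v,e_j> e_j||^2, the squared distance from v to span{e_j}.)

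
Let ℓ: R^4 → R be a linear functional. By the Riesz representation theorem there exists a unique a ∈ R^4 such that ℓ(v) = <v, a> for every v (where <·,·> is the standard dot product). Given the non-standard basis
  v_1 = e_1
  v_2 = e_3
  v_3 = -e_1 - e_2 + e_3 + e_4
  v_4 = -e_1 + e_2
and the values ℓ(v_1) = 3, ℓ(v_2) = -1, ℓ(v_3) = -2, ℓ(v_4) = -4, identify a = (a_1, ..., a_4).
a = (3, -1, -1, 1)

Write a = (a_1, ..., a_4) in the standard basis. For each basis vector v_i, ℓ(v_i) = <v_i, a> is a linear equation in the a_j's. Collect the n equations into a matrix system V a = ℓ, where row i of V is v_i (expressed in the standard basis). Since V is invertible (lower-triangular with 1s on the diagonal, up to permutation), solve by back-substitution:
  V =
[[1, 0, 0, 0],
 [0, 0, 1, 0],
 [-1, -1, 1, 1],
 [-1, 1, 0, 0]]
  V a = (3, -1, -2, -4)
Solving gives a = (3, -1, -1, 1).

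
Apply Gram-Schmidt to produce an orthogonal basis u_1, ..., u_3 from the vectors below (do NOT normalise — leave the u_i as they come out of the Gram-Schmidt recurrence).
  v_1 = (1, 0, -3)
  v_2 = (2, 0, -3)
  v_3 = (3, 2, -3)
Orthogonal basis:
  u_1 = (1, 0, -3)
  u_2 = (9/10, 0, 3/10)
  u_3 = (0, 2, 0)

Apply the Gram-Schmidt recurrence
  u_1 = v_1
  u_i = v_i − Σ_{j<i} ((v_i · u_j) / (u_j · u_j)) · u_j.

Step by step this gives:
  u_1 = (1, 0, -3)
  u_2 = (9/10, 0, 3/10)
  u_3 = (0, 2, 0)

Orthogonality check:
  u_2 · u_1 = 0 (should be 0)
  u_3 · u_1 = 0 (should be 0)
  u_3 · u_2 = 0 (should be 0)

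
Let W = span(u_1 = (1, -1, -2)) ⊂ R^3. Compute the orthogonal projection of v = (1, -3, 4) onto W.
proj_W(v) = (-2/3, 2/3, 4/3)

Set up U = [u_1 | ... | u_1] ∈ R^(3×1). The projector onto W = col(U) is P = U (U^T U)^(-1) U^T.
Compute U^T U =
  [6],
and U^T v = (-4).
Solve U^T U · c = U^T v for the coefficients: c = (-2/3). The projection is proj_W(v) = U c.
Check: (v - proj_W(v)) · u_1 = 0  (should be 0).
Result: proj_W(v) = (-2/3, 2/3, 4/3).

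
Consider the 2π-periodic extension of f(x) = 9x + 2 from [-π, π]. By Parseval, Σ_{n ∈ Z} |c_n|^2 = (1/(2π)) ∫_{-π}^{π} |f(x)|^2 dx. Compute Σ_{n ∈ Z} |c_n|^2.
Σ |c_n|^2 = 27π^2 + 4

Expand and integrate term by term over [-π, π]:
  ∫ (9x)^2 dx = 81·(2π^3/3); ∫ 2·9·(2)·x dx = 0 (odd integrand); ∫ 2^2 dx = 4·2π.
So (1/(2π)) ∫_{-π}^{π} (9x + 2)^2 dx = 81π^2/3 + 4 = 27π^2 + 4.
Parseval ⇒ Σ |c_n|^2 = 27π^2 + 4.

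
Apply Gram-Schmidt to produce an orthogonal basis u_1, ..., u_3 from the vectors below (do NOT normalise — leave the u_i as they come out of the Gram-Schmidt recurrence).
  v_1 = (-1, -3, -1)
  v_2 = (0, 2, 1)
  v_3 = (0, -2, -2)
Orthogonal basis:
  u_1 = (-1, -3, -1)
  u_2 = (-7/11, 1/11, 4/11)
  u_3 = (-1/3, 1/3, -2/3)

Apply the Gram-Schmidt recurrence
  u_1 = v_1
  u_i = v_i − Σ_{j<i} ((v_i · u_j) / (u_j · u_j)) · u_j.

Step by step this gives:
  u_1 = (-1, -3, -1)
  u_2 = (-7/11, 1/11, 4/11)
  u_3 = (-1/3, 1/3, -2/3)

Orthogonality check:
  u_2 · u_1 = 0 (should be 0)
  u_3 · u_1 = 0 (should be 0)
  u_3 · u_2 = 0 (should be 0)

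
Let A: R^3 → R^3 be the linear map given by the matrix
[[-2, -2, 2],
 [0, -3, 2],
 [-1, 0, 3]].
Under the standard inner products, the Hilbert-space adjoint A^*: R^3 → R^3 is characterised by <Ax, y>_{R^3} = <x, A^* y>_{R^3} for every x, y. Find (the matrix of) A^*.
A^* = A^T =
[[-2, 0, -1],
 [-2, -3, 0],
 [2, 2, 3]]

For real matrices with standard dot products, the defining identity <Ax, y> = <x, A^* y> gives (Ax)^T y = x^T (A^*) y, i.e. x^T A^T y = x^T (A^*) y. Since this holds for all x, y, we must have A^* = A^T. Therefore
A^* =
[[-2, 0, -1],
 [-2, -3, 0],
 [2, 2, 3]].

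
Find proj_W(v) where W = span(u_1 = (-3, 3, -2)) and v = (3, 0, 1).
proj_W(v) = (3/2, -3/2, 1)

Set up U = [u_1 | ... | u_1] ∈ R^(3×1). The projector onto W = col(U) is P = U (U^T U)^(-1) U^T.
Compute U^T U =
  [22],
and U^T v = (-11).
Solve U^T U · c = U^T v for the coefficients: c = (-1/2). The projection is proj_W(v) = U c.
Check: (v - proj_W(v)) · u_1 = 0  (should be 0).
Result: proj_W(v) = (3/2, -3/2, 1).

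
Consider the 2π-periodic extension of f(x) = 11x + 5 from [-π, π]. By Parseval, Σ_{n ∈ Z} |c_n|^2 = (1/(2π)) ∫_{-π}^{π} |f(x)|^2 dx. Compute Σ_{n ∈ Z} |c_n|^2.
Σ |c_n|^2 = 121π^2/3 + 25

Expand and integrate term by term over [-π, π]:
  ∫ (11x)^2 dx = 121·(2π^3/3); ∫ 2·11·(5)·x dx = 0 (odd integrand); ∫ 5^2 dx = 25·2π.
So (1/(2π)) ∫_{-π}^{π} (11x + 5)^2 dx = 121π^2/3 + 25 = 121π^2/3 + 25.
Parseval ⇒ Σ |c_n|^2 = 121π^2/3 + 25.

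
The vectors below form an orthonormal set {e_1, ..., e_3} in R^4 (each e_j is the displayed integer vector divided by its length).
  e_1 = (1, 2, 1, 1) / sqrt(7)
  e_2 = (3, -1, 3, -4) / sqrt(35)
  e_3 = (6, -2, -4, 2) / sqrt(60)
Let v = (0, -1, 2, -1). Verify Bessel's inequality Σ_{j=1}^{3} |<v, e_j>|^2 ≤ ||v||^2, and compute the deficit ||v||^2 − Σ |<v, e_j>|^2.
Σ |<v, e_j>|^2 = 14/3; ||v||^2 = 6; deficit = 4/3

Write each e_j = u_j / sqrt(<u_j, u_j>) where u_j is the displayed integer vector. Then <v, e_j> = <v, u_j> / sqrt(<u_j, u_j>), so |<v, e_j>|^2 = <v, u_j>^2 / <u_j, u_j>.
Coefficients: <v, e_1> = -1/sqrt(7), <v, e_2> = 11/sqrt(35), <v, e_3> = -8/sqrt(60).
Square and sum: Σ |<v, e_j>|^2 = 14/3.
Compute ||v||^2 = v·v = 6.
Deficit = 6 − 14/3 = 4/3 ≥ 0, confirming Bessel's inequality. (The deficit equals ||v − Σ <v,e_j> e_j||^2, the squared distance from v to span{e_j}.)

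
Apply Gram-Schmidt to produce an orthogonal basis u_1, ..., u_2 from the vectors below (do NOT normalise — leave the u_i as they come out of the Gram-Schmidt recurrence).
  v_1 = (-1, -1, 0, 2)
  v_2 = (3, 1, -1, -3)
Orthogonal basis:
  u_1 = (-1, -1, 0, 2)
  u_2 = (4/3, -2/3, -1, 1/3)

Apply the Gram-Schmidt recurrence
  u_1 = v_1
  u_i = v_i − Σ_{j<i} ((v_i · u_j) / (u_j · u_j)) · u_j.

Step by step this gives:
  u_1 = (-1, -1, 0, 2)
  u_2 = (4/3, -2/3, -1, 1/3)

Orthogonality check:
  u_2 · u_1 = 0 (should be 0)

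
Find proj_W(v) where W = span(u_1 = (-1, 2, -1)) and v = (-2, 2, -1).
proj_W(v) = (-7/6, 7/3, -7/6)

Set up U = [u_1 | ... | u_1] ∈ R^(3×1). The projector onto W = col(U) is P = U (U^T U)^(-1) U^T.
Compute U^T U =
  [6],
and U^T v = (7).
Solve U^T U · c = U^T v for the coefficients: c = (7/6). The projection is proj_W(v) = U c.
Check: (v - proj_W(v)) · u_1 = 0  (should be 0).
Result: proj_W(v) = (-7/6, 7/3, -7/6).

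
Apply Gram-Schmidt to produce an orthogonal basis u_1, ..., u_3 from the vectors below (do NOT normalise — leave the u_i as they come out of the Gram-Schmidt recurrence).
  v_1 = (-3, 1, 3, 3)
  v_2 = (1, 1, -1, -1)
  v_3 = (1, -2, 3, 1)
Orthogonal basis:
  u_1 = (-3, 1, 3, 3)
  u_2 = (1/7, 9/7, -1/7, -1/7)
  u_3 = (2, 0, 2, 0)

Apply the Gram-Schmidt recurrence
  u_1 = v_1
  u_i = v_i − Σ_{j<i} ((v_i · u_j) / (u_j · u_j)) · u_j.

Step by step this gives:
  u_1 = (-3, 1, 3, 3)
  u_2 = (1/7, 9/7, -1/7, -1/7)
  u_3 = (2, 0, 2, 0)

Orthogonality check:
  u_2 · u_1 = 0 (should be 0)
  u_3 · u_1 = 0 (should be 0)
  u_3 · u_2 = 0 (should be 0)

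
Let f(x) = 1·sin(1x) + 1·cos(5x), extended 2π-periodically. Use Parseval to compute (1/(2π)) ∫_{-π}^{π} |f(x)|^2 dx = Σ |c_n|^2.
Σ |c_n|^2 = 1

Expand |f|^2 and use orthogonality of {sin(nx), cos(mx)} on [-π, π]:
  ∫_{-π}^{π} sin(nx)^2 dx = π, ∫ cos(mx)^2 dx = π, and cross terms integrate to 0.
So ∫_{-π}^{π} f(x)^2 dx = 1^2 · π + 1^2 · π = (1 + 1)π.
Divide by 2π: (1 + 1)/2 = 1.
By Parseval, this equals Σ |c_n|^2.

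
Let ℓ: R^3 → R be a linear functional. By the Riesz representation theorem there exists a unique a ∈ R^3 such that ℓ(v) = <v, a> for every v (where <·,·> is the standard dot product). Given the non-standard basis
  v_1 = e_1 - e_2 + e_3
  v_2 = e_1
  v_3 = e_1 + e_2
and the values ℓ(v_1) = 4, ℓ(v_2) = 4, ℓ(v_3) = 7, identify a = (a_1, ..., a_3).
a = (4, 3, 3)

Write a = (a_1, ..., a_3) in the standard basis. For each basis vector v_i, ℓ(v_i) = <v_i, a> is a linear equation in the a_j's. Collect the n equations into a matrix system V a = ℓ, where row i of V is v_i (expressed in the standard basis). Since V is invertible (lower-triangular with 1s on the diagonal, up to permutation), solve by back-substitution:
  V =
[[1, -1, 1],
 [1, 0, 0],
 [1, 1, 0]]
  V a = (4, 4, 7)
Solving gives a = (4, 3, 3).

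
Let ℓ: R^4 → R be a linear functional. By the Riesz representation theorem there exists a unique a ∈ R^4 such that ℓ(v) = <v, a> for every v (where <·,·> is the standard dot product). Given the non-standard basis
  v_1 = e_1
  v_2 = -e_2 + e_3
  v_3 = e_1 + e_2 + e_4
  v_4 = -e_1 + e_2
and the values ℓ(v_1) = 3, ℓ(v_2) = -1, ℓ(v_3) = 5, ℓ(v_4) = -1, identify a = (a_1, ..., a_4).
a = (3, 2, 1, 0)

Write a = (a_1, ..., a_4) in the standard basis. For each basis vector v_i, ℓ(v_i) = <v_i, a> is a linear equation in the a_j's. Collect the n equations into a matrix system V a = ℓ, where row i of V is v_i (expressed in the standard basis). Since V is invertible (lower-triangular with 1s on the diagonal, up to permutation), solve by back-substitution:
  V =
[[1, 0, 0, 0],
 [0, -1, 1, 0],
 [1, 1, 0, 1],
 [-1, 1, 0, 0]]
  V a = (3, -1, 5, -1)
Solving gives a = (3, 2, 1, 0).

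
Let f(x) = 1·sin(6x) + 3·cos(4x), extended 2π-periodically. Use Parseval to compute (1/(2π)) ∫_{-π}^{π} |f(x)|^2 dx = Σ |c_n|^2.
Σ |c_n|^2 = 5

Expand |f|^2 and use orthogonality of {sin(nx), cos(mx)} on [-π, π]:
  ∫_{-π}^{π} sin(nx)^2 dx = π, ∫ cos(mx)^2 dx = π, and cross terms integrate to 0.
So ∫_{-π}^{π} f(x)^2 dx = 1^2 · π + 3^2 · π = (1 + 9)π.
Divide by 2π: (1 + 9)/2 = 5.
By Parseval, this equals Σ |c_n|^2.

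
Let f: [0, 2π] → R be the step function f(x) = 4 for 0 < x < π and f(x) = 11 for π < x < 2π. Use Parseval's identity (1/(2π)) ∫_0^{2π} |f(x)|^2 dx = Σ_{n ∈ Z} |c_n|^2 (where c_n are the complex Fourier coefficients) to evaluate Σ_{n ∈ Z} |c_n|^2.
Σ |c_n|^2 = 137/2

Parseval equates the L^2 energy of f (normalised by 1/(2π)) with the ℓ^2 sum of its Fourier coefficients: (1/(2π)) ∫_0^{2π} |f|^2 = Σ |c_n|^2.
Compute the left side: (1/(2π)) [∫_0^π 4^2 dx + ∫_π^{2π} 11^2 dx] = (1/(2π)) · (16π + 121π) = (16 + 121)/2 = 137/2.
So Σ_{n ∈ Z} |c_n|^2 = 137/2.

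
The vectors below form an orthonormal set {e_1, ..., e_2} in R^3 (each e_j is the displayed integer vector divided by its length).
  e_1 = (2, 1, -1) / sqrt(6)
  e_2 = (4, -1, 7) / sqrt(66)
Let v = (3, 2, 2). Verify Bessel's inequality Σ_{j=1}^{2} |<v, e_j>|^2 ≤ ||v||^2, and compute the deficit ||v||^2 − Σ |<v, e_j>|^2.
Σ |<v, e_j>|^2 = 162/11; ||v||^2 = 17; deficit = 25/11

Write each e_j = u_j / sqrt(<u_j, u_j>) where u_j is the displayed integer vector. Then <v, e_j> = <v, u_j> / sqrt(<u_j, u_j>), so |<v, e_j>|^2 = <v, u_j>^2 / <u_j, u_j>.
Coefficients: <v, e_1> = 6/sqrt(6), <v, e_2> = 24/sqrt(66).
Square and sum: Σ |<v, e_j>|^2 = 162/11.
Compute ||v||^2 = v·v = 17.
Deficit = 17 − 162/11 = 25/11 ≥ 0, confirming Bessel's inequality. (The deficit equals ||v − Σ <v,e_j> e_j||^2, the squared distance from v to span{e_j}.)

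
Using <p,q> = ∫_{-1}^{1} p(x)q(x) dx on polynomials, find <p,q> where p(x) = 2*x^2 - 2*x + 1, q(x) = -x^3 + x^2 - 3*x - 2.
<p,q> = -2/5

Expand the product: p(x)·q(x) = -2*x^5 + 4*x^4 - 9*x^3 + 3*x^2 + x - 2.
∫_{-1}^{1} of each monomial x^k gives [2/(k+1) if k even, 0 if k odd]. Integrating term-by-term (or equivalently evaluating the antiderivative F(x) = -x^6/3 + 4*x^5/5 - 9*x^4/4 + x^3 + x^2/2 - 2*x at the endpoints):
  F(1) − F(−1) = -137/60 − (-113/60) = -2/5.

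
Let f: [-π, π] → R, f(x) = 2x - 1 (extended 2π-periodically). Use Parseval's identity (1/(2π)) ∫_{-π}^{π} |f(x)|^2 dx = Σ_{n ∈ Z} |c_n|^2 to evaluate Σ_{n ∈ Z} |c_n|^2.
Σ |c_n|^2 = 4π^2/3 + 1

Expand and integrate term by term over [-π, π]:
  ∫ (2x)^2 dx = 4·(2π^3/3); ∫ 2·2·(-1)·x dx = 0 (odd integrand); ∫ (-1)^2 dx = 1·2π.
So (1/(2π)) ∫_{-π}^{π} (2x - 1)^2 dx = 4π^2/3 + 1 = 4π^2/3 + 1.
Parseval ⇒ Σ |c_n|^2 = 4π^2/3 + 1.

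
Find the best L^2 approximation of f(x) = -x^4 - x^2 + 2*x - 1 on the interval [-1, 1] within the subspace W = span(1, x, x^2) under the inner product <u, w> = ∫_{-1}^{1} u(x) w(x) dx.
g(x) = -13*x^2/7 + 2*x - 32/35

The best approximation g ∈ W is the orthogonal projection of f onto W. Writing g = a_0 + a_1 x + a_2 x^2, the coefficients solve the normal equations G · a = b where
  G_{ij} = <φ_i, φ_j> and b_i = <f, φ_i>, with φ_0 = 1, φ_1 = x, φ_2 = x^2.
G =
  [2, 0, 2/3]
  [0, 2/3, 0]
  [2/3, 0, 2/5],
b = (-46/15, 4/3, -142/105).
Solving gives a_0 = -32/35, a_1 = 2, a_2 = -13/7, so
  g(x) = -13*x^2/7 + 2*x - 32/35.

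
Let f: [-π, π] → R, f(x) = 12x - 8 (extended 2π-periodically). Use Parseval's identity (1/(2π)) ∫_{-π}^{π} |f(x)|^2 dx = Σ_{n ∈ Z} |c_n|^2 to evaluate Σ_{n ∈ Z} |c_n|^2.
Σ |c_n|^2 = 48π^2 + 64

Expand and integrate term by term over [-π, π]:
  ∫ (12x)^2 dx = 144·(2π^3/3); ∫ 2·12·(-8)·x dx = 0 (odd integrand); ∫ (-8)^2 dx = 64·2π.
So (1/(2π)) ∫_{-π}^{π} (12x - 8)^2 dx = 144π^2/3 + 64 = 48π^2 + 64.
Parseval ⇒ Σ |c_n|^2 = 48π^2 + 64.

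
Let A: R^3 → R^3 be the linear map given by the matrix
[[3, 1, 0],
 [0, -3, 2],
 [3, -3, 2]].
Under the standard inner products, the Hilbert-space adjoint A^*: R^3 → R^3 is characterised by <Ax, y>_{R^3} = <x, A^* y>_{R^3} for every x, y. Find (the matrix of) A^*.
A^* = A^T =
[[3, 0, 3],
 [1, -3, -3],
 [0, 2, 2]]

For real matrices with standard dot products, the defining identity <Ax, y> = <x, A^* y> gives (Ax)^T y = x^T (A^*) y, i.e. x^T A^T y = x^T (A^*) y. Since this holds for all x, y, we must have A^* = A^T. Therefore
A^* =
[[3, 0, 3],
 [1, -3, -3],
 [0, 2, 2]].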